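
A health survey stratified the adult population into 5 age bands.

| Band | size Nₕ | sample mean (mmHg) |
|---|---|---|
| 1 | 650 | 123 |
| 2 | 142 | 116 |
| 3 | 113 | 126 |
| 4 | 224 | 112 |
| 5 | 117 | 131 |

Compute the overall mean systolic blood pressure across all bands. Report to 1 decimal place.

N = 1246; weights Wₕ = Nₕ/N = (0.5217, 0.1140, 0.0907, 0.1798, 0.0939).
x̄_st = Σ Wₕ·x̄ₕ = 0.5217·123 + 0.1140·116 + 0.0907·126 + 0.1798·112 + 0.0939·131 ≈ 121.248...
→ 121.2.

121.2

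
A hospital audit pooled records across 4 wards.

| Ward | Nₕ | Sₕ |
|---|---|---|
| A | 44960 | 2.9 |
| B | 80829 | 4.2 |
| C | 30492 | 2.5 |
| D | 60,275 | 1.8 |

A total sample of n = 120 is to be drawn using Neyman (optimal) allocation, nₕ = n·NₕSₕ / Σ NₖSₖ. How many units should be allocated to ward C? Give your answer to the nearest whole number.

A: NₕSₕ = 44960·2.9 = 130384
B: NₕSₕ = 80829·4.2 = 339481.8
C: NₕSₕ = 30492·2.5 = 76230
D: NₕSₕ = 60275·1.8 = 108495
Σ NₕSₕ = 654590.8.
n_C = 120·76230/654590.8 = 13.975... → 14.

14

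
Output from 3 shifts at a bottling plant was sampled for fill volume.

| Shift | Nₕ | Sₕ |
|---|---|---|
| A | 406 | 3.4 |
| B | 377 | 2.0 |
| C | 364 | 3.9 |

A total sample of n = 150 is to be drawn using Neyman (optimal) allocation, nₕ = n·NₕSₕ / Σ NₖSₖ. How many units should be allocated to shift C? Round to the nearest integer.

A: NₕSₕ = 406·3.4 = 1380.4
B: NₕSₕ = 377·2.0 = 754
C: NₕSₕ = 364·3.9 = 1419.6
Σ NₕSₕ = 3554.
n_C = 150·1419.6/3554 = 59.916... → 60.

60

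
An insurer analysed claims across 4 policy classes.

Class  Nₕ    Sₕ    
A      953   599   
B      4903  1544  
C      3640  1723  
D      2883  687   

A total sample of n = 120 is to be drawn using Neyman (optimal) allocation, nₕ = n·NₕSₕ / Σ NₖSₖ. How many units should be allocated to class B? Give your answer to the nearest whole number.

55

A: NₕSₕ = 953·599 = 570847
B: NₕSₕ = 4903·1544 = 7570232
C: NₕSₕ = 3640·1723 = 6271720
D: NₕSₕ = 2883·687 = 1980621
Σ NₕSₕ = 16393420.
n_B = 120·7570232/16393420 = 55.414... → 55.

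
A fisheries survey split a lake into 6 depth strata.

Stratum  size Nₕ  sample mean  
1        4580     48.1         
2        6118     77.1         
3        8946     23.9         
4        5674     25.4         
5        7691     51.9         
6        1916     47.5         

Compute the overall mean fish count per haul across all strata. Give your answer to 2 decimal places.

44.10

N = 4580 + 6118 + 8946 + 5674 + 7691 + 1916 = 34925.
The stratified mean weights each stratum mean by its population share Nₕ/N.
Σ Nₕx̄ₕ = 4580·48.1 + 6118·77.1 + 8946·23.9 + 5674·25.4 + 7691·51.9 + 1916·47.5 = 220298 + 471697.8 + 213809.4 + 144119.6 + 399162.9 + 91010 = 1540097.7.
Divide by N: 1540097.7 / 34925 = 44.0973... → 44.10.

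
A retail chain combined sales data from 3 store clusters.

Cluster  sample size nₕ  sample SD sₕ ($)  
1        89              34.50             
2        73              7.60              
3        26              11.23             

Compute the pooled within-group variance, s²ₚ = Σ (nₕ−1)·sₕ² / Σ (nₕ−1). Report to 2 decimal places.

Degrees of freedom: 88 + 72 + 25 = 185.
Σ(nₕ−1)sₕ² = 88·1190.25 + 72·57.76 + 25·126.1129 = 112053.5425.
s²ₚ = 112053.5425 / 185 = 605.6948... → 605.69.

605.69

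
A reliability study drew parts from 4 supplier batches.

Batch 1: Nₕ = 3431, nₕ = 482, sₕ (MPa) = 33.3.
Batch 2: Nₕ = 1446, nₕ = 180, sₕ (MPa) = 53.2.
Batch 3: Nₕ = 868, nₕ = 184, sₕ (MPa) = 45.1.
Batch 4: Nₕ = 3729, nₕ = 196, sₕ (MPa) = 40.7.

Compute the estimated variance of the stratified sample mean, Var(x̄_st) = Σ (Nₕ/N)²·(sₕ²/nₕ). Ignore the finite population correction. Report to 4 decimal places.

2.0701

N = 9474. Term for each stratum: Wₕ²sₕ²/nₕ.
Var(x̄_st) = 0.3017283 + 0.3662862 + 0.0927914 + 1.3093349 = 2.0701409 → 2.0701.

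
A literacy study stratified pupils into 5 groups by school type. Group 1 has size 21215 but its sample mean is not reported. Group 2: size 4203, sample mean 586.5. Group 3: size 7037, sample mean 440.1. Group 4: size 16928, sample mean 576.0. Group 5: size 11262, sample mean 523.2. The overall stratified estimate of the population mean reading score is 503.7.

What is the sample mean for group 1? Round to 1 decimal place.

440.4

N = 21215 + 4203 + 7037 + 16928 + 11262 = 60645.
Overall total = μ·N = 503.7·60645 = 30546886.5.
Subtract the known strata: 4203·586.5 + 7037·440.1 + 16928·576.0 + 11262·523.2 = 21204849.6.
Remaining total for group 1: 30546886.5 − 21204849.6 = 9342036.9.
Divide by its size: 9342036.9 / 21215 = 440.351... → 440.4.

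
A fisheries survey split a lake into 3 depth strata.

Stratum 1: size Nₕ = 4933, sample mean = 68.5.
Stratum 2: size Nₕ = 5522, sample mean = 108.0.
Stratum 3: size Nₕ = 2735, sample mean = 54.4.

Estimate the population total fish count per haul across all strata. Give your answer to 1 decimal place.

Population total = Σ Nₕ·x̄ₕ (each stratum's size times its mean).
4933·68.5 + 5522·108.0 + 2735·54.4 = 337910.5 + 596376 + 148784 = 1083070.5.

1083070.5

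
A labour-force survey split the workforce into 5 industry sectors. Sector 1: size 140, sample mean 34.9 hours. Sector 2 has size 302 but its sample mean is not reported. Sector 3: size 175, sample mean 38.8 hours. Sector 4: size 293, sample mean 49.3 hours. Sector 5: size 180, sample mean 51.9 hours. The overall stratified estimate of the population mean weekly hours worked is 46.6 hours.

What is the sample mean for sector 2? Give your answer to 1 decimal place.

50.8

Σ Nₕx̄ₕ = N·μ, so 302·x̄_2 = 1090·46.6 − (140·34.9 + 175·38.8 + 293·49.3 + 180·51.9).
= 50794 − 35462.9 = 15331.1.
x̄_2 = 15331.1 / 302 = 50.765... → 50.8.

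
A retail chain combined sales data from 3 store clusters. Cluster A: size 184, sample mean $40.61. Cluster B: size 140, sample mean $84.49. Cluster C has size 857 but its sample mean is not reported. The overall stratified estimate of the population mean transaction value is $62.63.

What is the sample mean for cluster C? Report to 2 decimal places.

Σ Nₕx̄ₕ = N·μ, so 857·x̄_C = 1181·62.63 − (184·40.61 + 140·84.49).
= 73966.03 − 19300.84 = 54665.19.
x̄_C = 54665.19 / 857 = 63.7867... → 63.79.

63.79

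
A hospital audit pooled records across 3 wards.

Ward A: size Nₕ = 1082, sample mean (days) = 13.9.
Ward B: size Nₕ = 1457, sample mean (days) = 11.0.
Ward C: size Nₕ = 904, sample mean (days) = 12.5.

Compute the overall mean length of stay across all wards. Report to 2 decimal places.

12.31

x̄_st = (Σ Nₕx̄ₕ) / (Σ Nₕ) = (1082·13.9 + 1457·11.0 + 904·12.5) / 3443
= 42366.8 / 3443 = 12.3052... → 12.31.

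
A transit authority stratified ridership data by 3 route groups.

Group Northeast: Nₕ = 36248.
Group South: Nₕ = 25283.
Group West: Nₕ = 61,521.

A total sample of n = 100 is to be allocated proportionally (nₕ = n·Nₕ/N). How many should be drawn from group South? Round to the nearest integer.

N = 36248 + 25283 + 61521 = 123052.
n_South = 100·25283/123052 = 20.547... → 21.

21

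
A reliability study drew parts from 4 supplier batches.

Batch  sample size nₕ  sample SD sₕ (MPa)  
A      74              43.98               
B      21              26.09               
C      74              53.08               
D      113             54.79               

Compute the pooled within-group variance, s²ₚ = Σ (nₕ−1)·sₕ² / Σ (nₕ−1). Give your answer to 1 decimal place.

A: (74−1)·43.98² = 73·1934.2404 = 141199.5492
B: (21−1)·26.09² = 20·680.6881 = 13613.762
C: (74−1)·53.08² = 73·2817.4864 = 205676.5072
D: (113−1)·54.79² = 112·3001.9441 = 336217.7392
Numerator = 696707.5576; denominator = Σ(nₕ−1) = 278.
s²ₚ = 696707.5576/278 = 2506.142... → 2506.1.

2506.1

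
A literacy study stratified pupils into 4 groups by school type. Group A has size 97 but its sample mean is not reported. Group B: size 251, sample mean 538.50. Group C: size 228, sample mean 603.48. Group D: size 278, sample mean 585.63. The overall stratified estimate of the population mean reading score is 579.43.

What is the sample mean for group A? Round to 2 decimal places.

Σ Nₕx̄ₕ = N·μ, so 97·x̄_A = 854·579.43 − (251·538.50 + 228·603.48 + 278·585.63).
= 494833.22 − 435562.08 = 59271.14.
x̄_A = 59271.14 / 97 = 611.0427... → 611.04.

611.04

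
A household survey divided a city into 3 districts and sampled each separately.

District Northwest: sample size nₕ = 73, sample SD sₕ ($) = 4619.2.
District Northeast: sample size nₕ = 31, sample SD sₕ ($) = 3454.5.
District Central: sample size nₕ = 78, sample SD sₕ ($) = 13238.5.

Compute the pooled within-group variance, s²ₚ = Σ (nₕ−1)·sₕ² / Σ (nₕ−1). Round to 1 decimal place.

Degrees of freedom: 72 + 30 + 77 = 179.
Σ(nₕ−1)sₕ² = 72·21337008.64 + 30·11933570.25 + 77·175257882.25 = 15389128662.83.
s²ₚ = 15389128662.83 / 179 = 85972785.826... → 85972785.8.

85972785.8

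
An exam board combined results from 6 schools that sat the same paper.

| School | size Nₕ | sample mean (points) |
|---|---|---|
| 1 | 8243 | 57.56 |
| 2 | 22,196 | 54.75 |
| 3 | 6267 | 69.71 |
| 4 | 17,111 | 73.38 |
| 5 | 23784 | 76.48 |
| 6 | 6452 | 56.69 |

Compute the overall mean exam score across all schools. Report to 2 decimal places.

x̄_st = (Σ Nₕx̄ₕ) / (Σ Nₕ) = (8243·57.56 + 22196·54.75 + 6267·69.71 + 17111·73.38 + 23784·76.48 + 6452·56.69) / 84053
= 5566940.03 / 84053 = 66.2313... → 66.23.

66.23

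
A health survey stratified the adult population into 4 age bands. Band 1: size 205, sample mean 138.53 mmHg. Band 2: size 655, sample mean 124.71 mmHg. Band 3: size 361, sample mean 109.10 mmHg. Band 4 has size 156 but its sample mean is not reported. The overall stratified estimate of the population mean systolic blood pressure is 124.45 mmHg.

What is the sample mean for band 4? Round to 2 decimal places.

140.38

Σ Nₕx̄ₕ = N·μ, so 156·x̄_4 = 1377·124.45 − (205·138.53 + 655·124.71 + 361·109.10).
= 171367.65 − 149468.8 = 21898.85.
x̄_4 = 21898.85 / 156 = 140.3772... → 140.38.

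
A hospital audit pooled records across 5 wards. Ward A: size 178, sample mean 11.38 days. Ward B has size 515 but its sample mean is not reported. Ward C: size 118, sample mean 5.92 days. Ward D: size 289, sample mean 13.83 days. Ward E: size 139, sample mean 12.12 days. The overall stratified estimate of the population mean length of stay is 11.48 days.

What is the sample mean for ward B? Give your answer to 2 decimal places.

Σ Nₕx̄ₕ = N·μ, so 515·x̄_B = 1239·11.48 − (178·11.38 + 118·5.92 + 289·13.83 + 139·12.12).
= 14223.72 − 8405.75 = 5817.97.
x̄_B = 5817.97 / 515 = 11.2970... → 11.30.

11.30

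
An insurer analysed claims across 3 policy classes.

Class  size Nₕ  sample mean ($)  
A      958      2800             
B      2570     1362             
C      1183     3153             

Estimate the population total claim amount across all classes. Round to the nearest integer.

9912739

A: 958·2800 = 2682400
B: 2570·1362 = 3500340
C: 1183·3153 = 3729999
τ̂ = Σ Nₕx̄ₕ = 9912739.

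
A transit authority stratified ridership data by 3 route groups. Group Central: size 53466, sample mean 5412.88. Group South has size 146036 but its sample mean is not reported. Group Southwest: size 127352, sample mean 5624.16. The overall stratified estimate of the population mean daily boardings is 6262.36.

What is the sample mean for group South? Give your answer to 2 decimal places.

7129.92

Σ Nₕx̄ₕ = N·μ, so 146036·x̄_South = 326854·6262.36 − (53466·5412.88 + 127352·5624.16).
= 2046877415.44 − 1005653066.4 = 1041224349.04.
x̄_South = 1041224349.04 / 146036 = 7129.9156... → 7129.92.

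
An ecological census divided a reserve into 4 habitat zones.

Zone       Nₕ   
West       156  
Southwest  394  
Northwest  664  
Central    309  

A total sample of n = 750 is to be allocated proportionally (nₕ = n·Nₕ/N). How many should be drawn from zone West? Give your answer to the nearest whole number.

77

Share of zone West = 156/1523 = 0.10243.
Allocate 750 × 0.10243 = 76.822... → 77.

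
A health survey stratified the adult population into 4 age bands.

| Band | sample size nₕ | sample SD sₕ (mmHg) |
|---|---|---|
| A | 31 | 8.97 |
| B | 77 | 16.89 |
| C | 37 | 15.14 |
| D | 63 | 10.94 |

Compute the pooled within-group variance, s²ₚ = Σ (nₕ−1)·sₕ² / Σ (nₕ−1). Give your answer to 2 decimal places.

Degrees of freedom: 30 + 76 + 36 + 62 = 204.
Σ(nₕ−1)sₕ² = 30·80.4609 + 76·285.2721 + 36·229.2196 + 62·119.6836 = 39766.7954.
s²ₚ = 39766.7954 / 204 = 194.9353... → 194.94.

194.94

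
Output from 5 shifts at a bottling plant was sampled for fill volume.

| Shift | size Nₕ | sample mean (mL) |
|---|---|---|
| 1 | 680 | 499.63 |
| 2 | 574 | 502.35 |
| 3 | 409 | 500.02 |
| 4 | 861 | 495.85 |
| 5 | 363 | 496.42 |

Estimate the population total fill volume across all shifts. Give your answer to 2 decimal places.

1439732.79

1: 680·499.63 = 339748.4
2: 574·502.35 = 288348.9
3: 409·500.02 = 204508.18
4: 861·495.85 = 426926.85
5: 363·496.42 = 180200.46
τ̂ = Σ Nₕx̄ₕ = 1439732.79.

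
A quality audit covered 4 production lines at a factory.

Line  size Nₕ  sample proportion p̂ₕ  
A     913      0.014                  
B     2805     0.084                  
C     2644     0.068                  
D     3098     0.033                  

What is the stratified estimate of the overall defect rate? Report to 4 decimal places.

N = 913 + 2805 + 2644 + 3098 = 9460.
Overall proportion = Σ (Nₕ/N)·p̂ₕ.
Σ Nₕp̂ₕ = 12.782 + 235.62 + 179.792 + 102.234 = 530.428.
530.428 / 9460 = 0.056071... → 0.0561.

0.0561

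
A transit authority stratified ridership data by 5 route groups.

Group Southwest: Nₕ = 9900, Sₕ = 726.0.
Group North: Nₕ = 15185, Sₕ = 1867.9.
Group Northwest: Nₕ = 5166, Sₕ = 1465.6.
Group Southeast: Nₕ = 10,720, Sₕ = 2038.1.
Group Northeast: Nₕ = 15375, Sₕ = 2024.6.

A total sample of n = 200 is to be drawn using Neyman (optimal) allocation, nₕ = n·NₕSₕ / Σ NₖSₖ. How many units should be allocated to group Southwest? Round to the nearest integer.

Σ NₕSₕ = 9900·726.0 + 15185·1867.9 + 5166·1465.6 + 10720·2038.1 + 15375·2024.6 = 96099408.1.
Share for Southwest: 7187400/96099408.1 = 0.07479.
n_Southwest = 200 × 0.07479 = 14.958... → 15.

15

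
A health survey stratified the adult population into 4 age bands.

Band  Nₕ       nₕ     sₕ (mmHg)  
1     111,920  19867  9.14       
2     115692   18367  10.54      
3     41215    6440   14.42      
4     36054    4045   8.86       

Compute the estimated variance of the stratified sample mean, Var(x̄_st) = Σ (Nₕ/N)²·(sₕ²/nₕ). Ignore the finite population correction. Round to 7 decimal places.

N = 304881; Wₕ = Nₕ/N.
band 1: (111920/304881)²·9.14²/19867 = 0.0005666499
band 2: (115692/304881)²·10.54²/18367 = 0.0008709414
band 3: (41215/304881)²·14.42²/6440 = 0.0005900578
band 4: (36054/304881)²·8.86²/4045 = 0.0002713908
Sum = 0.0022990398 → 0.0022990.

0.0022990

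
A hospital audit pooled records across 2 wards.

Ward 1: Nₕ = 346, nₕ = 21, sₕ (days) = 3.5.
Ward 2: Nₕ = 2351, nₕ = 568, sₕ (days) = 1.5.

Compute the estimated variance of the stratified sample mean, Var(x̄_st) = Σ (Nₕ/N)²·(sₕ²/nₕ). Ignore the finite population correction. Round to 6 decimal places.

0.012611

N = 2697; Wₕ = Nₕ/N.
ward 1: (346/2697)²·3.5²/21 = 0.009600793
ward 2: (2351/2697)²·1.5²/568 = 0.003010077
Sum = 0.012610869 → 0.012611.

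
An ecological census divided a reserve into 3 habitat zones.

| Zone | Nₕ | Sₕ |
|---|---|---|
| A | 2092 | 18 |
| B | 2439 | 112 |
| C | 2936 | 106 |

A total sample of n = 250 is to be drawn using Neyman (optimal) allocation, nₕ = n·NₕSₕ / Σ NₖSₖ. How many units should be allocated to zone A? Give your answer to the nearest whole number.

A: NₕSₕ = 2092·18 = 37656
B: NₕSₕ = 2439·112 = 273168
C: NₕSₕ = 2936·106 = 311216
Σ NₕSₕ = 622040.
n_A = 250·37656/622040 = 15.134... → 15.

15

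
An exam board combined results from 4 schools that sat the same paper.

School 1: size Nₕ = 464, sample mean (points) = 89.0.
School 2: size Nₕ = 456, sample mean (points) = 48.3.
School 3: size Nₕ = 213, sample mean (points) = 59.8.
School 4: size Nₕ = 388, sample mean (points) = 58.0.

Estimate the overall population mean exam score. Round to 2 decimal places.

x̄_st = (Σ Nₕx̄ₕ) / (Σ Nₕ) = (464·89.0 + 456·48.3 + 213·59.8 + 388·58.0) / 1521
= 98562.2 / 1521 = 64.8009... → 64.80.

64.80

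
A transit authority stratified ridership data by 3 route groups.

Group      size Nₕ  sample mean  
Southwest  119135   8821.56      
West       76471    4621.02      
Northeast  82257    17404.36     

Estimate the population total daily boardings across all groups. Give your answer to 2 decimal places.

Population total = Σ Nₕ·x̄ₕ (each stratum's size times its mean).
119135·8821.56 + 76471·4621.02 + 82257·17404.36 = 1050956550.6 + 353374020.42 + 1431630440.52 = 2835961011.54.

2835961011.54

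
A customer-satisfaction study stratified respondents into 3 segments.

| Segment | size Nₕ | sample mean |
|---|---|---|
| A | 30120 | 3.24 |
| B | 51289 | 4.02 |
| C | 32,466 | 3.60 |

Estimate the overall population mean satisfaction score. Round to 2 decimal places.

3.69

N = 30120 + 51289 + 32466 = 113875.
Overall mean = Σ (Nₕ/N)·x̄ₕ — weight by population share, not a simple average.
Σ Nₕx̄ₕ = 30120·3.24 + 51289·4.02 + 32466·3.60 = 97588.8 + 206181.78 + 116877.6 = 420648.18.
Divide by N: 420648.18 / 113875 = 3.6939... → 3.69.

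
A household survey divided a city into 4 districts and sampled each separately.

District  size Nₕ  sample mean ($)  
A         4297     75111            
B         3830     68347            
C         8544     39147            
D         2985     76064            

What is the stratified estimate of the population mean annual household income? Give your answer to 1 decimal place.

58305.0

N = 19656; weights Wₕ = Nₕ/N = (0.2186, 0.1949, 0.4347, 0.1519).
x̄_st = Σ Wₕ·x̄ₕ = 0.2186·75111 + 0.1949·68347 + 0.4347·39147 + 0.1519·76064 ≈ 58305.046...
→ 58305.0.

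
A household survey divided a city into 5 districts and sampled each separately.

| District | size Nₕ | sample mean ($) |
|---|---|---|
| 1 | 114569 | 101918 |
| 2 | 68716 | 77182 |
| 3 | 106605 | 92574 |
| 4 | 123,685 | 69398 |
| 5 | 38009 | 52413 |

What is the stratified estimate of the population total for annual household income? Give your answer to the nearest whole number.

1: 114569·101918 = 11676643342
2: 68716·77182 = 5303638312
3: 106605·92574 = 9868851270
4: 123685·69398 = 8583491630
5: 38009·52413 = 1992165717
τ̂ = Σ Nₕx̄ₕ = 37424790271.

37424790271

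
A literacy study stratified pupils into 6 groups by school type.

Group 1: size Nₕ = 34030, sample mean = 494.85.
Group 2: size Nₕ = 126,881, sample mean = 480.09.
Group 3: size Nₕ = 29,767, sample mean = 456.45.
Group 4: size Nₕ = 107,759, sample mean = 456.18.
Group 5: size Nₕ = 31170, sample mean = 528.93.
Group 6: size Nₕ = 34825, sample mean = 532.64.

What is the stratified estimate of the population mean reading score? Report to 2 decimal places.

481.67

x̄_st = (Σ Nₕx̄ₕ) / (Σ Nₕ) = (34030·494.85 + 126881·480.09 + 29767·456.45 + 107759·456.18 + 31170·528.93 + 34825·532.64) / 364432
= 175534628.66 / 364432 = 481.6663... → 481.67.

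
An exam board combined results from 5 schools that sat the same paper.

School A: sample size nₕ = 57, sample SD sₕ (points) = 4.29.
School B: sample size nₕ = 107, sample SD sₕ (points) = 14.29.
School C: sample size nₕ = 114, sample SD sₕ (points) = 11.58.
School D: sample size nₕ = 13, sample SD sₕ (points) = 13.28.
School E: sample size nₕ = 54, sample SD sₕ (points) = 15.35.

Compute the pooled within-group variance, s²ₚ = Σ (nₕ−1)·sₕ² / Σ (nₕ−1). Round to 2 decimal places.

154.22

Degrees of freedom: 56 + 106 + 113 + 12 + 53 = 340.
Σ(nₕ−1)sₕ² = 56·18.4041 + 106·204.2041 + 113·134.0964 + 12·176.3584 + 53·235.6225 = 52433.4507.
s²ₚ = 52433.4507 / 340 = 154.2160... → 154.22.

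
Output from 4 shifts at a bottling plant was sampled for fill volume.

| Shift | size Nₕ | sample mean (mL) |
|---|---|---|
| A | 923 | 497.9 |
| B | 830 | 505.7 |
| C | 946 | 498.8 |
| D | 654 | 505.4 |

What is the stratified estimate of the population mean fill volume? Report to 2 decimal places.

501.55

N = 3353; weights Wₕ = Nₕ/N = (0.2753, 0.2475, 0.2821, 0.1950).
x̄_st = Σ Wₕ·x̄ₕ = 0.2753·497.9 + 0.2475·505.7 + 0.2821·498.8 + 0.1950·505.4 ≈ 501.5476...
→ 501.55.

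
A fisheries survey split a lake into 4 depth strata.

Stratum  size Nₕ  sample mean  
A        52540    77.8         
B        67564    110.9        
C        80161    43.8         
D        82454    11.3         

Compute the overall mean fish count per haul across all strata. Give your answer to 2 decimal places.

56.68

x̄_st = (Σ Nₕx̄ₕ) / (Σ Nₕ) = (52540·77.8 + 67564·110.9 + 80161·43.8 + 82454·11.3) / 282719
= 16023241.6 / 282719 = 56.6755... → 56.68.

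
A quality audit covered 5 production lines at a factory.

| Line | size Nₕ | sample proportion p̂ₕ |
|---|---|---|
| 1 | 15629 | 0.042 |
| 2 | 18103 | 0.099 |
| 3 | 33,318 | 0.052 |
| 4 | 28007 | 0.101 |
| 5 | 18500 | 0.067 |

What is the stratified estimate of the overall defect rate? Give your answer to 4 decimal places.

0.0726

N = 15629 + 18103 + 33318 + 28007 + 18500 = 113557.
Overall proportion = Σ (Nₕ/N)·p̂ₕ.
Σ Nₕp̂ₕ = 656.418 + 1792.197 + 1732.536 + 2828.707 + 1239.5 = 8249.358.
8249.358 / 113557 = 0.072645... → 0.0726.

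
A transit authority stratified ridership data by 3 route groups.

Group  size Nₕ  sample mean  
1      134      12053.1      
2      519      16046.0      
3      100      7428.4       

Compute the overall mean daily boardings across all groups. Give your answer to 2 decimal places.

N = 134 + 519 + 100 = 753.
Weight each subgroup mean by Nₕ/N and sum.
Σ Nₕx̄ₕ = 134·12053.1 + 519·16046.0 + 100·7428.4 = 1615115.4 + 8327874 + 742840 = 10685829.4.
Divide by N: 10685829.4 / 753 = 14191.0085... → 14191.01.

14191.01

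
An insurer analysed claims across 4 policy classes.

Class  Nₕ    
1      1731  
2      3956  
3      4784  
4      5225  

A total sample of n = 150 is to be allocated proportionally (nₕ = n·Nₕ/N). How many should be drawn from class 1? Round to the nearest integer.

17

N = 1731 + 3956 + 4784 + 5225 = 15696.
n_1 = 150·1731/15696 = 16.542... → 17.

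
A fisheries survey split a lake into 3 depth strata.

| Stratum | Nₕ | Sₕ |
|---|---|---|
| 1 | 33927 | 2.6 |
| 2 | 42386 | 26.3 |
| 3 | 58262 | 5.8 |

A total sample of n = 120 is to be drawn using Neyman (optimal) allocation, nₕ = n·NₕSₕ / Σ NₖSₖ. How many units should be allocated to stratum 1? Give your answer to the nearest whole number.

Σ NₕSₕ = 33927·2.6 + 42386·26.3 + 58262·5.8 = 1540881.6.
Share for 1: 88210.2/1540881.6 = 0.05725.
n_1 = 120 × 0.05725 = 6.870... → 7.

7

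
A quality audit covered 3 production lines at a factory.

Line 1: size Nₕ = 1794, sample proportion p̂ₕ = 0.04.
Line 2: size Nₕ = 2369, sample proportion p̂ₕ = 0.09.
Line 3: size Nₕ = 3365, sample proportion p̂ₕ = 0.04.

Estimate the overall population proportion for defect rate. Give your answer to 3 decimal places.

Wₕ = Nₕ/N with N = 7528: 0.2383, 0.3147, 0.4470.
p̂_st = 0.2383·0.04 + 0.3147·0.09 + 0.4470·0.04 ≈ 0.05573... → 0.056.

0.056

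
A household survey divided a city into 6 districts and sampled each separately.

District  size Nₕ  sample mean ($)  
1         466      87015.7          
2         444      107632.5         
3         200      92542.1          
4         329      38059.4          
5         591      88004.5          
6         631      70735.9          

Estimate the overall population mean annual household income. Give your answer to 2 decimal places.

81177.42

N = 466 + 444 + 200 + 329 + 591 + 631 = 2661.
The stratified mean weights each stratum mean by its population share Nₕ/N.
Σ Nₕx̄ₕ = 466·87015.7 + 444·107632.5 + 200·92542.1 + 329·38059.4 + 591·88004.5 + 631·70735.9 = 40549316.2 + 47788830 + 18508420 + 12521542.6 + 52010659.5 + 44634352.9 = 216013121.2.
Divide by N: 216013121.2 / 2661 = 81177.4225... → 81177.42.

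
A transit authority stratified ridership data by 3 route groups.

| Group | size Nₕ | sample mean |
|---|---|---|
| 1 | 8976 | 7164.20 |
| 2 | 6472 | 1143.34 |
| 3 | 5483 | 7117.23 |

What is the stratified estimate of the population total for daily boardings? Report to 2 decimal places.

110729327.77

1: 8976·7164.20 = 64305859.2
2: 6472·1143.34 = 7399696.48
3: 5483·7117.23 = 39023772.09
τ̂ = Σ Nₕx̄ₕ = 110729327.77.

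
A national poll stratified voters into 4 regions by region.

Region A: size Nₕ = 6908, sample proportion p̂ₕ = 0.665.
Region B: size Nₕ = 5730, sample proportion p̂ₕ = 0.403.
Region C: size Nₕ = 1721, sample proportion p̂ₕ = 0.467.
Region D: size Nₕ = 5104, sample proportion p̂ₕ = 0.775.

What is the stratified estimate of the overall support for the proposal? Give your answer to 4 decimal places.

Wₕ = Nₕ/N with N = 19463: 0.3549, 0.2944, 0.0884, 0.2622.
p̂_st = 0.3549·0.665 + 0.2944·0.403 + 0.0884·0.467 + 0.2622·0.775 ≈ 0.599204... → 0.5992.

0.5992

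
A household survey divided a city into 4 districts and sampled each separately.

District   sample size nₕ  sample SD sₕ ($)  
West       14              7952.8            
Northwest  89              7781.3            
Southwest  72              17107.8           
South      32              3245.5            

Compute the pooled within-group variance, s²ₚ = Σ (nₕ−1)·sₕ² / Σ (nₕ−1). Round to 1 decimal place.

134271312.5

Degrees of freedom: 13 + 88 + 71 + 31 = 203.
Σ(nₕ−1)sₕ² = 13·63247027.84 + 88·60548629.69 + 71·292676820.84 + 31·10533270.25 = 27257076432.03.
s²ₚ = 27257076432.03 / 203 = 134271312.473... → 134271312.5.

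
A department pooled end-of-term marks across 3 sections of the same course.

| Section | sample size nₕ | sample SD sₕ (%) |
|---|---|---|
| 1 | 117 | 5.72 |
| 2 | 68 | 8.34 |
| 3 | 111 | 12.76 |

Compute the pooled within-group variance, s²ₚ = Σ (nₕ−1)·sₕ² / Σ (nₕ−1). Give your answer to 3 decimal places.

89.985

1: (117−1)·5.72² = 116·32.7184 = 3795.3344
2: (68−1)·8.34² = 67·69.5556 = 4660.2252
3: (111−1)·12.76² = 110·162.8176 = 17909.936
Numerator = 26365.4956; denominator = Σ(nₕ−1) = 293.
s²ₚ = 26365.4956/293 = 89.98463... → 89.985.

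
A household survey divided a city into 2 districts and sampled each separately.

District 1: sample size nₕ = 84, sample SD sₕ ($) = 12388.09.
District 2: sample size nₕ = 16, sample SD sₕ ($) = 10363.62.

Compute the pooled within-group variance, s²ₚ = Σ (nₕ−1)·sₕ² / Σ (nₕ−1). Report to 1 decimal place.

1: (84−1)·12388.09² = 83·153464773.8481 = 12737576229.3923
2: (16−1)·10363.62² = 15·107404619.5044 = 1611069292.566
Numerator = 14348645521.9583; denominator = Σ(nₕ−1) = 98.
s²ₚ = 14348645521.9583/98 = 146414750.224... → 146414750.2.

146414750.2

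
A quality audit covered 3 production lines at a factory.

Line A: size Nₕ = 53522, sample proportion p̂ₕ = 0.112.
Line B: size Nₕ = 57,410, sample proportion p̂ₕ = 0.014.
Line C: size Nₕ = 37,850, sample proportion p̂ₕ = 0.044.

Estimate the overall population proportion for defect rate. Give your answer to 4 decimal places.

0.0569

Wₕ = Nₕ/N with N = 148782: 0.3597, 0.3859, 0.2544.
p̂_st = 0.3597·0.112 + 0.3859·0.014 + 0.2544·0.044 ≈ 0.056886... → 0.0569.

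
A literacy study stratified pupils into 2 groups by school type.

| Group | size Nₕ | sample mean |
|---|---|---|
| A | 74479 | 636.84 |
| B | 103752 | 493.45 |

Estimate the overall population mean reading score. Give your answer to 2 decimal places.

553.37

N = 178231; weights Wₕ = Nₕ/N = (0.4179, 0.5821).
x̄_st = Σ Wₕ·x̄ₕ = 0.4179·636.84 + 0.5821·493.45 ≈ 553.3697...
→ 553.37.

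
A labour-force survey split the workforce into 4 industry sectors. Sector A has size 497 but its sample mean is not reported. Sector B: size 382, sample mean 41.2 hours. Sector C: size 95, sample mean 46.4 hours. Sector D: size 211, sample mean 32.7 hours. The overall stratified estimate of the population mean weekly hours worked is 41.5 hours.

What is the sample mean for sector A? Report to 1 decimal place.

44.5

N = 497 + 382 + 95 + 211 = 1185.
Overall total = μ·N = 41.5·1185 = 49177.5.
Subtract the known strata: 382·41.2 + 95·46.4 + 211·32.7 = 27046.1.
Remaining total for sector A: 49177.5 − 27046.1 = 22131.4.
Divide by its size: 22131.4 / 497 = 44.530... → 44.5.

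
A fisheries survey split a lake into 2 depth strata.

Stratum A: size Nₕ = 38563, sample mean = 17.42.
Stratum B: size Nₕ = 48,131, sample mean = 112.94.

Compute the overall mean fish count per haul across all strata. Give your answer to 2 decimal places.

N = 86694; weights Wₕ = Nₕ/N = (0.4448, 0.5552).
x̄_st = Σ Wₕ·x̄ₕ = 0.4448·17.42 + 0.5552·112.94 ≈ 70.4510...
→ 70.45.

70.45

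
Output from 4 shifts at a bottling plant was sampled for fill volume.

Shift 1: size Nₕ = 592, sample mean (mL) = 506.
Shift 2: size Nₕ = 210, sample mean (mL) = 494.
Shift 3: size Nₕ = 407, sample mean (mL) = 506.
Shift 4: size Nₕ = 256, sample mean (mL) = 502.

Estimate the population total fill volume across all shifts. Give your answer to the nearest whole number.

Population total = Σ Nₕ·x̄ₕ (each stratum's size times its mean).
592·506 + 210·494 + 407·506 + 256·502 = 299552 + 103740 + 205942 + 128512 = 737746.

737746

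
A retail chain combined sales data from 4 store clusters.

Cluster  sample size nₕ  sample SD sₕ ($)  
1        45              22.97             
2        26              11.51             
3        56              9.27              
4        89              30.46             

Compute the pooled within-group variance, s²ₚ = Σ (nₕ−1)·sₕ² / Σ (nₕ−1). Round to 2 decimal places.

532.55

Degrees of freedom: 44 + 25 + 55 + 88 = 212.
Σ(nₕ−1)sₕ² = 44·527.6209 + 25·132.4801 + 55·85.9329 + 88·927.8116 = 112901.0524.
s²ₚ = 112901.0524 / 212 = 532.5521... → 532.55.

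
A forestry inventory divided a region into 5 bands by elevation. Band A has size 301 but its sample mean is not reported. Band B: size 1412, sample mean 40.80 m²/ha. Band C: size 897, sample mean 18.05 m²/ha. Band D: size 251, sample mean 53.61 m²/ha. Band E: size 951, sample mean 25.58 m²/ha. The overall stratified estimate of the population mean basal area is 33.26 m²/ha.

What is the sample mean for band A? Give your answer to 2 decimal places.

N = 301 + 1412 + 897 + 251 + 951 = 3812.
Overall total = μ·N = 33.26·3812 = 126787.12.
Subtract the known strata: 1412·40.80 + 897·18.05 + 251·53.61 + 951·25.58 = 111583.14.
Remaining total for band A: 126787.12 − 111583.14 = 15203.98.
Divide by its size: 15203.98 / 301 = 50.5116... → 50.51.

50.51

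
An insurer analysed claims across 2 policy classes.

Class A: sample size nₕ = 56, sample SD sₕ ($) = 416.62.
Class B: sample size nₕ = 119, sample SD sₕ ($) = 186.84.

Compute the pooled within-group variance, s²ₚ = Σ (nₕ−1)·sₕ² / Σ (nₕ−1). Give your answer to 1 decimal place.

78992.8

Degrees of freedom: 55 + 118 = 173.
Σ(nₕ−1)sₕ² = 55·173572.2244 + 118·34909.1856 = 13665756.2428.
s²ₚ = 13665756.2428 / 173 = 78992.811... → 78992.8.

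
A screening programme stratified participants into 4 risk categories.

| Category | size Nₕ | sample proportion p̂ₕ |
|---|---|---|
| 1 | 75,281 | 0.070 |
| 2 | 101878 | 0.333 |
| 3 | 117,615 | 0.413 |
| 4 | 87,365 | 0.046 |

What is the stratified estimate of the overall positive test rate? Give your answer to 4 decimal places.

Wₕ = Nₕ/N with N = 382139: 0.1970, 0.2666, 0.3078, 0.2286.
p̂_st = 0.1970·0.070 + 0.2666·0.333 + 0.3078·0.413 + 0.2286·0.046 ≈ 0.240197... → 0.2402.

0.2402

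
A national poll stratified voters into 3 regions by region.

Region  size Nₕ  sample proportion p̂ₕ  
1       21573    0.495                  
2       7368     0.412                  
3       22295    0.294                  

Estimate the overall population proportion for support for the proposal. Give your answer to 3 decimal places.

Wₕ = Nₕ/N with N = 51236: 0.4211, 0.1438, 0.4351.
p̂_st = 0.4211·0.495 + 0.1438·0.412 + 0.4351·0.294 ≈ 0.39560... → 0.396.

0.396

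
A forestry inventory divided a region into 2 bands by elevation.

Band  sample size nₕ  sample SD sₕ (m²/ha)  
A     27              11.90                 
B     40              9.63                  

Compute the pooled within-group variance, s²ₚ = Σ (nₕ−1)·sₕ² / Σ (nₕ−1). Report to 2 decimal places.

Degrees of freedom: 26 + 39 = 65.
Σ(nₕ−1)sₕ² = 26·141.61 + 39·92.7369 = 7298.5991.
s²ₚ = 7298.5991 / 65 = 112.2861... → 112.29.

112.29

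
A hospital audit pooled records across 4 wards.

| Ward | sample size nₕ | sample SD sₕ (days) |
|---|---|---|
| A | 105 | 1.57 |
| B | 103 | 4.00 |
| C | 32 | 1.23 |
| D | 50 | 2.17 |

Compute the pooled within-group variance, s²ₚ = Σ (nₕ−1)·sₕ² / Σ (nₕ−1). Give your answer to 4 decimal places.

Degrees of freedom: 104 + 102 + 31 + 49 = 286.
Σ(nₕ−1)sₕ² = 104·2.4649 + 102·16 + 31·1.5129 + 49·4.7089 = 2165.9856.
s²ₚ = 2165.9856 / 286 = 7.573376... → 7.5734.

7.5734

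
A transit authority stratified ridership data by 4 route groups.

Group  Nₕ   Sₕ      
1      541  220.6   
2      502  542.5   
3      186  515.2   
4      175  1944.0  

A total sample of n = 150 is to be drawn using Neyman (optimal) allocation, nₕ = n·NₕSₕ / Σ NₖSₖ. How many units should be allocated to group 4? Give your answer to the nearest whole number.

62

Σ NₕSₕ = 541·220.6 + 502·542.5 + 186·515.2 + 175·1944.0 = 827706.8.
Share for 4: 340200/827706.8 = 0.41102.
n_4 = 150 × 0.41102 = 61.652... → 62.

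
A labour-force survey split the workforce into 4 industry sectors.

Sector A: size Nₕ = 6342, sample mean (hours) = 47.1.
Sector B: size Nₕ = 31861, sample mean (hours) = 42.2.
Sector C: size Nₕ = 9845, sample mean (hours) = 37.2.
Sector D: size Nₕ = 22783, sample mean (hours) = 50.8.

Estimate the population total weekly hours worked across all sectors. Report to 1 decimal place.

A: 6342·47.1 = 298708.2
B: 31861·42.2 = 1344534.2
C: 9845·37.2 = 366234
D: 22783·50.8 = 1157376.4
τ̂ = Σ Nₕx̄ₕ = 3166852.8.

3166852.8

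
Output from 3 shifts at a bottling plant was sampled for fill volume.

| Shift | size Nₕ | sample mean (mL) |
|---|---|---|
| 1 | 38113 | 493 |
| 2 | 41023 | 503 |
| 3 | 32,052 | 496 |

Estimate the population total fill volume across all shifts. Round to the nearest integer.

1: 38113·493 = 18789709
2: 41023·503 = 20634569
3: 32052·496 = 15897792
τ̂ = Σ Nₕx̄ₕ = 55322070.

55322070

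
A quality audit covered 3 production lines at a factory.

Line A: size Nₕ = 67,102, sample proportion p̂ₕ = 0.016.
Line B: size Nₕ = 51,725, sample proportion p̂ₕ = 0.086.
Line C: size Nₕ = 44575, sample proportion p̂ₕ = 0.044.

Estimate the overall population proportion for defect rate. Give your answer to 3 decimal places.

0.046

Wₕ = Nₕ/N with N = 163402: 0.4107, 0.3166, 0.2728.
p̂_st = 0.4107·0.016 + 0.3166·0.086 + 0.2728·0.044 ≈ 0.04580... → 0.046.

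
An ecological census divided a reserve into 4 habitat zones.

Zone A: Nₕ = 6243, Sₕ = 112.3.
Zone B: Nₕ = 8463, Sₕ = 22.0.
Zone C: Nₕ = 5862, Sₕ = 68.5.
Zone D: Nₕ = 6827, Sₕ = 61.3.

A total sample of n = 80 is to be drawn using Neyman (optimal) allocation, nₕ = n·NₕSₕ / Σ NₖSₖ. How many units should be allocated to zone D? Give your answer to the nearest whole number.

20

Σ NₕSₕ = 6243·112.3 + 8463·22.0 + 5862·68.5 + 6827·61.3 = 1707317.
Share for D: 418495.1/1707317 = 0.24512.
n_D = 80 × 0.24512 = 19.609... → 20.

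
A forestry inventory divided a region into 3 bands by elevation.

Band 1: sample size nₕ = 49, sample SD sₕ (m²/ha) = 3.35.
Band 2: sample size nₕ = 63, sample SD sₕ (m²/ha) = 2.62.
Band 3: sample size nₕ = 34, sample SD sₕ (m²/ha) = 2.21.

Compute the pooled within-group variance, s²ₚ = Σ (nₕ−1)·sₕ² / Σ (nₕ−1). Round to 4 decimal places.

7.8703

Degrees of freedom: 48 + 62 + 33 = 143.
Σ(nₕ−1)sₕ² = 48·11.2225 + 62·6.8644 + 33·4.8841 = 1125.4481.
s²ₚ = 1125.4481 / 143 = 7.870266... → 7.8703.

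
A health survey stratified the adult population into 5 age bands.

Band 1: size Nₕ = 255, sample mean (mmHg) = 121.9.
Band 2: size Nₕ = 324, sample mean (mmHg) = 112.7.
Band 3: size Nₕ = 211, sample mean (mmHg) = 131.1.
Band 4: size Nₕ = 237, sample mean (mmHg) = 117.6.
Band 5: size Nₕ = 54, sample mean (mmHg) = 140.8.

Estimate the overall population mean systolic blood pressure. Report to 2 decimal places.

N = 255 + 324 + 211 + 237 + 54 = 1081.
The stratified mean weights each stratum mean by its population share Nₕ/N.
Σ Nₕx̄ₕ = 255·121.9 + 324·112.7 + 211·131.1 + 237·117.6 + 54·140.8 = 31084.5 + 36514.8 + 27662.1 + 27871.2 + 7603.2 = 130735.8.
Divide by N: 130735.8 / 1081 = 120.9397... → 120.94.

120.94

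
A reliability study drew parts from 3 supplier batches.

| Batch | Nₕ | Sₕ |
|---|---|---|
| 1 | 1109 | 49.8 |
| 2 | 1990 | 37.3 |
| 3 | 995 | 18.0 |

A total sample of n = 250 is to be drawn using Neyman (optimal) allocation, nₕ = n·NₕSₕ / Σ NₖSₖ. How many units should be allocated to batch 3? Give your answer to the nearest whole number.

30

Σ NₕSₕ = 1109·49.8 + 1990·37.3 + 995·18.0 = 147365.2.
Share for 3: 17910/147365.2 = 0.12153.
n_3 = 250 × 0.12153 = 30.384... → 30.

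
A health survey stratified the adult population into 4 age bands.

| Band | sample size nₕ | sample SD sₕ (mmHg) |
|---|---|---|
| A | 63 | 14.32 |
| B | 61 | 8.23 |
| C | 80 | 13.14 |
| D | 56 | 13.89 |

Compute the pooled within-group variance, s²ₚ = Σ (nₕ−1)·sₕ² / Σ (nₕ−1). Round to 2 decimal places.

Degrees of freedom: 62 + 60 + 79 + 55 = 256.
Σ(nₕ−1)sₕ² = 62·205.0624 + 60·67.7329 + 79·172.6596 + 55·192.9321 = 41029.2167.
s²ₚ = 41029.2167 / 256 = 160.2704... → 160.27.

160.27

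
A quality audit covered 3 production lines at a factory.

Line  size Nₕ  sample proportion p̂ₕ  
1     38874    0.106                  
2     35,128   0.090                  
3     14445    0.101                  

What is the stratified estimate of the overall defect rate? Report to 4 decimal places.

Wₕ = Nₕ/N with N = 88447: 0.4395, 0.3972, 0.1633.
p̂_st = 0.4395·0.106 + 0.3972·0.090 + 0.1633·0.101 ≈ 0.098829... → 0.0988.

0.0988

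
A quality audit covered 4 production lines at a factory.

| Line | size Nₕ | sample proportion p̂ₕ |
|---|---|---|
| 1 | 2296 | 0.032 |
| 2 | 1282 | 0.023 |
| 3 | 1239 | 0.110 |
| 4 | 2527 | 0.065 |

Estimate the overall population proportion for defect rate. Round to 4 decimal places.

Wₕ = Nₕ/N with N = 7344: 0.3126, 0.1746, 0.1687, 0.3441.
p̂_st = 0.3126·0.032 + 0.1746·0.023 + 0.1687·0.110 + 0.3441·0.065 ≈ 0.054943... → 0.0549.

0.0549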